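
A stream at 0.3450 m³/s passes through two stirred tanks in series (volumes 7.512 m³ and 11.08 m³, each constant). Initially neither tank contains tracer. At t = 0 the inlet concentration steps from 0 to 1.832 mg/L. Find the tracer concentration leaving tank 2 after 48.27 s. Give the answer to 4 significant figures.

0.9866 mg/L

Each tank obeys Vᵢ dCᵢ/dt = Q(Cᵢ₋₁ − Cᵢ), so τᵢ = Vᵢ/Q.
τ₁ = 7.512/0.3450 = 21.7739 s; τ₂ = 11.08/0.3450 = 32.1159 s.
Tank 1: C₁ = C_in(1 − e^(−t/τ₁)). Tank 2 (τ₁ ≠ τ₂): C₂ = C_in[1 − (τ₁ e^(−t/τ₁) − τ₂ e^(−t/τ₂))/(τ₁ − τ₂)].
At t = 48.27: e^(−t/τ₁) = 0.108949, e^(−t/τ₂) = 0.222464.
C₂ = 1.832·[1 − (21.7739·0.108949 − 32.1159·0.222464)/(-10.3420)] = 1.832·0.538546 = 0.986615 mg/L.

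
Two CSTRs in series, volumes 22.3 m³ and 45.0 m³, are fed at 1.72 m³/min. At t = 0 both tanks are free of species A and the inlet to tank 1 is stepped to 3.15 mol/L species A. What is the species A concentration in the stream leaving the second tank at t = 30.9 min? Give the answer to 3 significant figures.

Time constants: τᵢ = Vᵢ/Q for each well-mixed tank.
τ₁ = 22.3/1.72 = 12.965 min; τ₂ = 45.0/1.72 = 26.163 min.
Solving the cascade with C₁(0)=C₂(0)=0 gives C₂(t) = C_in[1 − (τ₁ e^(−t/τ₁) − τ₂ e^(−t/τ₂))/(τ₁ − τ₂)].
At t = 30.9: e^(−t/τ₁) = 0.092244, e^(−t/τ₂) = 0.30695.
C₂ = 3.15·[1 − (12.965·0.092244 − 26.163·0.30695)/(-13.198)] = 3.15·0.48213 = 1.5187 mol/L.

1.52 mol/L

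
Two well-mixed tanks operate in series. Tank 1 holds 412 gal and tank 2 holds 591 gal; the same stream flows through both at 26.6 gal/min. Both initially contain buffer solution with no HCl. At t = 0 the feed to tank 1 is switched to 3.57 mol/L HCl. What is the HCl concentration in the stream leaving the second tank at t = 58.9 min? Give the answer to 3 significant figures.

2.92 mol/L

Time constants: τᵢ = Vᵢ/Q for each well-mixed tank.
τ₁ = 412/26.6 = 15.489 min; τ₂ = 591/26.6 = 22.218 min.
Tank 1: C₁ = C_in(1 − e^(−t/τ₁)). Tank 2 (τ₁ ≠ τ₂): C₂ = C_in[1 − (τ₁ e^(−t/τ₁) − τ₂ e^(−t/τ₂))/(τ₁ − τ₂)].
At t = 58.9: e^(−t/τ₁) = 0.022309, e^(−t/τ₂) = 0.070581.
C₂ = 3.57·[1 − (15.489·0.022309 − 22.218·0.070581)/(-6.7293)] = 3.57·0.81831 = 2.9214 mol/L.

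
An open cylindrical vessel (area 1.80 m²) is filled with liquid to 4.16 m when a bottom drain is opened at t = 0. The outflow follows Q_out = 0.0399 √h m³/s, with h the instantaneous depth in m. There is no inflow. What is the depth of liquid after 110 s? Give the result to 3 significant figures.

Mass balance (ρ constant): A dh/dt = −0.0399 √h.
∫ h^(−1/2) dh = −(0.0399/A) ∫ dt, giving 2√h = 2√h₀ − (0.0399/A) t.
√h = √4.16 − 0.0399·110/(2·1.80) = 2.0396 − 1.2192 = 0.82044.
h = 0.82044² = 0.67312 m.

0.673 m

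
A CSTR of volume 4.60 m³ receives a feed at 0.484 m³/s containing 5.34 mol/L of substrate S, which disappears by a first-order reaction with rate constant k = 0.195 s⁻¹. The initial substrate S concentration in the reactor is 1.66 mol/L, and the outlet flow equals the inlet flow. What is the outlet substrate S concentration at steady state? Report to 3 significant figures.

Species balance: V dC/dt = Q C_in − Q C − k V C.
At steady state: 0 = Q C_in − (Q + kV) C_ss, so C_ss = Q C_in/(Q + kV).
C_ss = 0.484·5.34/(0.484 + 0.195·4.60) = 2.5846/1.3810 = 1.8715 mol/L.

1.87 mol/L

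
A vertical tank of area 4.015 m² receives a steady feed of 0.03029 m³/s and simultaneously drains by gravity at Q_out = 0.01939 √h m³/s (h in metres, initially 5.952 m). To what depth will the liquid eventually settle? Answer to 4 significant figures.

2.440 m

Level balance: A dh/dt = 0.03029 − 0.01939 √h. Setting dh/dt = 0:
Q_in = 0.01939 √h_ss ⇒ √h_ss = 0.03029/0.01939 = 1.56215.
h_ss = 1.56215² = 2.44030 m. (Since h₀ = 5.952 m > h_ss, the level will fall toward this value.)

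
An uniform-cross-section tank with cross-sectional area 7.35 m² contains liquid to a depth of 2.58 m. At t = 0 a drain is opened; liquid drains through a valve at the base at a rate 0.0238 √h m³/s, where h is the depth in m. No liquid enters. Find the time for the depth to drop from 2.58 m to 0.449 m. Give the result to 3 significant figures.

578 s

A dh/dt = −Q_out = −0.0238 √h.
This is separable: 2 d(√h)/dt = −0.0238/A, so √h = √h₀ − (0.0238/(2A)) t.
t = 2A(√h₀ − √h)/0.0238 = 2·7.35·(√2.58 − √0.449)/0.0238
  = 14.700 × (1.6062 − 0.67007) / 0.0238 = 578.22 s.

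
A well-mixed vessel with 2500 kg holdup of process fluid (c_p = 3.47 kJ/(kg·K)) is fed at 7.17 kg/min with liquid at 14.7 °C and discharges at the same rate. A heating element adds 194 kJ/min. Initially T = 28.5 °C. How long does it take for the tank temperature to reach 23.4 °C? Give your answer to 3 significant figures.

661 min

M c_p dT/dt = ṁ c_p (T_in − T) + Q̇.
τ = M/ṁ = 348.68 min; T_ss = T_in + Q̇/(ṁ c_p) = 22.497 °C.
T(t) = T_ss + (T₀ − T_ss) e^(−t/τ). Set T = 23.4:
e^(−t/τ) = (23.4 − 22.497)/(28.5 − 22.497) = 0.15036
t = −348.68 · ln(0.15036) = 660.64 min.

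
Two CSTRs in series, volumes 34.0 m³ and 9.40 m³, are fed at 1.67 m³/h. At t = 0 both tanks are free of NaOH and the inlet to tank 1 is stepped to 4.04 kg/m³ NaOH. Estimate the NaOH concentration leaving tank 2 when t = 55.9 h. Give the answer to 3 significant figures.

3.68 kg/m³

Each tank obeys Vᵢ dCᵢ/dt = Q(Cᵢ₋₁ − Cᵢ), so τᵢ = Vᵢ/Q.
τ₁ = 34.0/1.67 = 20.359 h; τ₂ = 9.40/1.67 = 5.6287 h.
Tank 1: C₁ = C_in(1 − e^(−t/τ₁)). Tank 2 (τ₁ ≠ τ₂): C₂ = C_in[1 − (τ₁ e^(−t/τ₁) − τ₂ e^(−t/τ₂))/(τ₁ − τ₂)].
At t = 55.9: e^(−t/τ₁) = 0.064205, e^(−t/τ₂) = 4.8635e-05.
C₂ = 4.04·[1 − (20.359·0.064205 − 5.6287·4.8635e-05)/(14.731)] = 4.04·0.91128 = 3.6816 kg/m³.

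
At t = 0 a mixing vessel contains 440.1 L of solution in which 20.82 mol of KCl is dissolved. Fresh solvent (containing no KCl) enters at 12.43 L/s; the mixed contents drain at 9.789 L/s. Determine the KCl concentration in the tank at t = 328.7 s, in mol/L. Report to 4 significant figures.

0.0002806 mol/L

Let m(t) be the amount of KCl. Volume: V(t) = V₀ + (Q_in − Q_out) t = 440.1 + 2.64100 t; V(328.7) = 1308.20 L.
Solute balance: dm/dt = 0 − Q_out C = −Q_out m/V(t).
Separate: dm/m = −Q_out dt/V(t) ⇒ ln(m/m₀) = −(Q_out/(Q_in−Q_out)) ln(V/V₀).
m = m₀ (V₀/V)^(Q_out/(Q_in−Q_out)) = 20.82 × (440.1/1308.20)^(3.70655) = 0.367140 mol.
C = m/V = 0.367140/1308.20 = 0.000280646 mol/L.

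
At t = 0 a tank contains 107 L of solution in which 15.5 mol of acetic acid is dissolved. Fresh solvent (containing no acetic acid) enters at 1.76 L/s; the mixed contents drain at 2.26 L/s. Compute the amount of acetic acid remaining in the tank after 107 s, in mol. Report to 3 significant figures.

Let m(t) be the amount of acetic acid. Volume: V(t) = V₀ + (Q_in − Q_out) t = 107 − 0.50000 t; V(107) = 53.500 L.
No acetic acid enters, so dm/dt = −Q_out · (m/V).
Separate: dm/m = −Q_out dt/V(t) ⇒ ln(m/m₀) = −(Q_out/(Q_in−Q_out)) ln(V/V₀).
m = m₀ (V₀/V)^(Q_out/(Q_in−Q_out)) = 15.5 × (107/53.500)^(-4.5200) = 0.67558 mol.

0.676 mol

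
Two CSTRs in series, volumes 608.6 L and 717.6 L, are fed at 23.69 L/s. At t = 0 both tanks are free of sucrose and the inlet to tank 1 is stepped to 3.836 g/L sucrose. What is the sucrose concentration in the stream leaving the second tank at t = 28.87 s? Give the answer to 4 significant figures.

Time constants: τᵢ = Vᵢ/Q for each well-mixed tank.
τ₁ = 608.6/23.69 = 25.6902 s; τ₂ = 717.6/23.69 = 30.2913 s.
Tank 1: C₁ = C_in(1 − e^(−t/τ₁)). Tank 2 (τ₁ ≠ τ₂): C₂ = C_in[1 − (τ₁ e^(−t/τ₁) − τ₂ e^(−t/τ₂))/(τ₁ − τ₂)].
At t = 28.87: e^(−t/τ₁) = 0.325050, e^(−t/τ₂) = 0.385552.
C₂ = 3.836·[1 − (25.6902·0.325050 − 30.2913·0.385552)/(-4.60110)] = 3.836·0.276638 = 1.06118 g/L.

1.061 g/L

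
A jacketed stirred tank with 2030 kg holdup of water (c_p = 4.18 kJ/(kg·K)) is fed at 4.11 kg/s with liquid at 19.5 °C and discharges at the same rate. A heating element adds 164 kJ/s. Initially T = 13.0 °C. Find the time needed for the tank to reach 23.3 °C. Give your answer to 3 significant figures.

507 s

M c_p dT/dt = ṁ c_p (T_in − T) + Q̇.
τ = M/ṁ = 493.92 s; T_ss = T_in + Q̇/(ṁ c_p) = 29.046 °C.
T(t) = T_ss + (T₀ − T_ss) e^(−t/τ). Set T = 23.3:
e^(−t/τ) = (23.3 − 29.046)/(13.0 − 29.046) = 0.35810
t = −493.92 · ln(0.35810) = 507.23 s.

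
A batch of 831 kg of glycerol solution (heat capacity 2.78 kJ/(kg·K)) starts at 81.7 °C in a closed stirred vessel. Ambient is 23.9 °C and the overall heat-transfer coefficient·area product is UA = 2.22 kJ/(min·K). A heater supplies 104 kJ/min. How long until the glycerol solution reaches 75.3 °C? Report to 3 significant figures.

M c_p dT/dt = −UA(T − T_amb) + Q̇.
τ = M c_p/UA = 1040.6 min; T_ss = T_amb + Q̇/UA = 23.9 + 104/2.22 = 70.747 °C.
T(t) = T_ss + (T₀ − T_ss)e^(−t/τ); set T = 75.3:
t = −τ ln[(T − T_ss)/(T₀ − T_ss)] = −1040.6 · ln(0.41569) = 913.47 min.

913 min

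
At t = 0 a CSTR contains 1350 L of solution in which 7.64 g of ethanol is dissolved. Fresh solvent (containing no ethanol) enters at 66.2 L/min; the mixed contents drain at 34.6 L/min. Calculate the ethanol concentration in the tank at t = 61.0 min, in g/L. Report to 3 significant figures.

0.000883 g/L

Let m(t) be the amount of ethanol. Volume: V(t) = V₀ + (Q_in − Q_out) t = 1350 + 31.600 t; V(61.0) = 3277.6 L.
No ethanol enters, so dm/dt = −Q_out · (m/V).
dm/m = −Q_out dt/(V₀ + 31.600 t); integrating gives ln(m/m₀) = −(Q_out/(Q_in−Q_out)) ln(V/V₀).
m = m₀ (V₀/V)^(Q_out/(Q_in−Q_out)) = 7.64 × (1350/3277.6)^(1.0949) = 2.8927 g.
C = m/V = 2.8927/3277.6 = 0.00088256 g/L.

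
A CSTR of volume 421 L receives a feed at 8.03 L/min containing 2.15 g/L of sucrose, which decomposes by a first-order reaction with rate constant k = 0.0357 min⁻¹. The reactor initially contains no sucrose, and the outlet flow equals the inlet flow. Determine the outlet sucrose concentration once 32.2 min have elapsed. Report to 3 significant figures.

0.620 g/L

V dC/dt = Q(C_in − C) − k V C.
dC/dt = (Q/V) C_in − (Q/V + k) C; effective rate a = Q/V + k = 0.019074 + 0.0357 = 0.054774 min⁻¹.
C_ss = Q C_in/(Q + kV) = 0.74869 g/L; C(t) = C_ss + (C₀ − C_ss) e^(−a t).
C(32.2) = 0.74869 + (-0.74869)·e^(−0.054774·32.2) = 0.74869 + (-0.74869)·0.17141 = 0.62036 g/L.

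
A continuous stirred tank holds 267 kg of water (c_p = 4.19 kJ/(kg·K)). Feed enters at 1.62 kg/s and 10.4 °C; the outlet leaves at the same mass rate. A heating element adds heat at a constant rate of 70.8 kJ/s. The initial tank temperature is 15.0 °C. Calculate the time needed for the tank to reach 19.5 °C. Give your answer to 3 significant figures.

244 s

M c_p dT/dt = ṁ c_p (T_in − T) + Q̇.
τ = M/ṁ = 164.81 s; T_ss = T_in + Q̇/(ṁ c_p) = 20.830 °C.
T(t) = T_ss + (T₀ − T_ss) e^(−t/τ). Set T = 19.5:
e^(−t/τ) = (19.5 − 20.830)/(15.0 − 20.830) = 0.22819
t = −164.81 · ln(0.22819) = 243.52 s.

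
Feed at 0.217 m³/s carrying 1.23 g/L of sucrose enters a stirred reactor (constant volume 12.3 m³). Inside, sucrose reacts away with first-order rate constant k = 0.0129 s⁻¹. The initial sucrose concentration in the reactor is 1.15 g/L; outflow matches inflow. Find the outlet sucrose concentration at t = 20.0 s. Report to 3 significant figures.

Accumulation = in − out − consumed: V dC/dt = Q C_in − Q C − k V C.
This is linear with rate a = Q/V + k = 0.030542 s⁻¹.
C_ss = Q C_in/(Q + kV) = 0.71049 g/L; C(t) = C_ss + (C₀ − C_ss) e^(−a t).
C(20.0) = 0.71049 + (0.43951)·e^(−0.030542·20.0) = 0.71049 + (0.43951)·0.54289 = 0.94910 g/L.

0.949 g/L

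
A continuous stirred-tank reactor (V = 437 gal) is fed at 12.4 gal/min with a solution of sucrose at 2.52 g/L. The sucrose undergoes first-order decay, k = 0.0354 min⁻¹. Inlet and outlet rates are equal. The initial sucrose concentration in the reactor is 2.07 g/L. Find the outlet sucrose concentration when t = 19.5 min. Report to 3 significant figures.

1.39 g/L

Species balance: V dC/dt = Q C_in − Q C − k V C.
This is linear with rate a = Q/V + k = 0.063775 min⁻¹.
C_ss = Q C_in/(Q + kV) = 1.1212 g/L; C(t) = C_ss + (C₀ − C_ss) e^(−a t).
C(19.5) = 1.1212 + (0.94879)·e^(−0.063775·19.5) = 1.1212 + (0.94879)·0.28834 = 1.3948 g/L.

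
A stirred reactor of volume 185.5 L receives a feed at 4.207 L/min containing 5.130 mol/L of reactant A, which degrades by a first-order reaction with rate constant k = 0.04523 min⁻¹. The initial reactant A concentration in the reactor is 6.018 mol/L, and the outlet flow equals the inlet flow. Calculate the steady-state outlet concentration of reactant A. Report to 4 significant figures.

1.713 mol/L

Accumulation = in − out − consumed: V dC/dt = Q C_in − Q C − k V C.
Steady state (dC/dt = 0): C_ss = Q C_in/(Q + kV) = C_in/(1 + kV/Q).
C_ss = 4.207·5.130/(4.207 + 0.04523·185.5) = 21.5819/12.5972 = 1.71324 mol/L.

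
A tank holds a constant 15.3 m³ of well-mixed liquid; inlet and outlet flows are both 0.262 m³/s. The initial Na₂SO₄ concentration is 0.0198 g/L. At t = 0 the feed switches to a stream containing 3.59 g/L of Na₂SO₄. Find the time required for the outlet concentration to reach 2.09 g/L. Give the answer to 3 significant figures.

50.6 s

Species balance: V dC/dt = Q(C_in − C) ⇒ τ = V/Q = 58.397 s.
C(t) = C_in + (C₀ − C_in) e^(−t/τ). Set C = 2.09 and solve for t:
e^(−t/τ) = (C − C_in)/(C₀ − C_in) = (2.09 − 3.59)/(0.0198 − 3.59) = 0.42014
t = −τ ln(…) = 58.397 × 0.86716 = 50.639 s.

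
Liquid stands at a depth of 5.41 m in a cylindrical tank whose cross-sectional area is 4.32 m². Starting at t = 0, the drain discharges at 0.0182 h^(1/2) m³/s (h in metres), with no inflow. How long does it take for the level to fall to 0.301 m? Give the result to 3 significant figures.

844 s

Volume balance on the tank: A dh/dt = −0.0182 √h.
Separate and integrate: 2(√h − √h₀) = −(0.0182/A) t.
t = 2A(√h₀ − √h)/0.0182 = 2·4.32·(√5.41 − √0.301)/0.0182
  = 8.6400 × (2.3259 − 0.54863) / 0.0182 = 843.73 s.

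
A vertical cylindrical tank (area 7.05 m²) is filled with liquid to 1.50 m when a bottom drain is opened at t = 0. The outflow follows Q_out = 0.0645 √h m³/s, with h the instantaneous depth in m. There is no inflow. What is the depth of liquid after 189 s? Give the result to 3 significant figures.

With no inflow, A dh/dt = −0.0645 √h.
This is separable: 2 d(√h)/dt = −0.0645/A, so √h = √h₀ − (0.0645/(2A)) t.
√h = √1.50 − 0.0645·189/(2·7.05) = 1.2247 − 0.86457 = 0.36017.
h = 0.36017² = 0.12972 m.

0.130 m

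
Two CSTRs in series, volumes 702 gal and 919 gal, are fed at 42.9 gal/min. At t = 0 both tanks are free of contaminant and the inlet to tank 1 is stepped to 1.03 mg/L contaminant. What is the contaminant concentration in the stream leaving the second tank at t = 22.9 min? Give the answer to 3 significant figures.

0.354 mg/L

Each tank obeys Vᵢ dCᵢ/dt = Q(Cᵢ₋₁ − Cᵢ), so τᵢ = Vᵢ/Q.
τ₁ = 702/42.9 = 16.364 min; τ₂ = 919/42.9 = 21.422 min.
Tank 1: C₁ = C_in(1 − e^(−t/τ₁)). Tank 2 (τ₁ ≠ τ₂): C₂ = C_in[1 − (τ₁ e^(−t/τ₁) − τ₂ e^(−t/τ₂))/(τ₁ − τ₂)].
At t = 22.9: e^(−t/τ₁) = 0.24673, e^(−t/τ₂) = 0.34335.
C₂ = 1.03·[1 − (16.364·0.24673 − 21.422·0.34335)/(-5.0583)] = 1.03·0.34409 = 0.35441 mg/L.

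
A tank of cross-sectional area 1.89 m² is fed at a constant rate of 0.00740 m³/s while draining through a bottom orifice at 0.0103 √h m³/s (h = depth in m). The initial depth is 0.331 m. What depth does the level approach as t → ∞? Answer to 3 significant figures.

0.516 m

Volume balance on the tank: A dh/dt = Q_in − 0.0103 √h. At steady state dh/dt = 0:
Q_in = 0.0103 √h_ss ⇒ √h_ss = 0.00740/0.0103 = 0.71845.
h_ss = 0.71845² = 0.51617 m. (Since h₀ = 0.331 m < h_ss, the level will rise toward this value.)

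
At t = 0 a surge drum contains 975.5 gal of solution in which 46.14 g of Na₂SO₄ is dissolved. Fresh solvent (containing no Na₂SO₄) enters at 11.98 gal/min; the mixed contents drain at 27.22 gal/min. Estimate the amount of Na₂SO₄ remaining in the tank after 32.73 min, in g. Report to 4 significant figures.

Let m(t) be the amount of Na₂SO₄. Volume: V(t) = V₀ + (Q_in − Q_out) t = 975.5 − 15.2400 t; V(32.73) = 476.695 gal.
Solute balance: dm/dt = 0 − Q_out C = −Q_out m/V(t).
dm/m = −Q_out dt/(V₀ − 15.2400 t); integrating gives ln(m/m₀) = −(Q_out/(Q_in−Q_out)) ln(V/V₀).
m = m₀ (V₀/V)^(Q_out/(Q_in−Q_out)) = 46.14 × (975.5/476.695)^(-1.78609) = 12.8418 g.

12.84 g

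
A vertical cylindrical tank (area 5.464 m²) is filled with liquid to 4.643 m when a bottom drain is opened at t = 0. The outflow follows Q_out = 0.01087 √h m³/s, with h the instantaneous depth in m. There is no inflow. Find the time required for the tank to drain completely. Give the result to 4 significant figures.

With no inflow, A dh/dt = −0.01087 √h.
This is separable: 2 d(√h)/dt = −0.01087/A, so √h = √h₀ − (0.01087/(2A)) t.
Tank is empty when √h = 0: t_empty = 2A√h₀/0.01087.
t_empty = 2·5.464·√4.643/0.01087 = 10.9280·2.15476/0.01087 = 2166.26 s.

2166 s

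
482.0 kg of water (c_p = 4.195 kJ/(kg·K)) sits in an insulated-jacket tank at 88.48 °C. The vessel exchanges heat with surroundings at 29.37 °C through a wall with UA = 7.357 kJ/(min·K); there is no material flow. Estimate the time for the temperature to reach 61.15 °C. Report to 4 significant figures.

Lumped-capacitance energy balance: M c_p dT/dt = UA(T_amb − T).
τ = M c_p/UA = 274.839 min; T_ss = T_amb = 29.3700 °C.
T(t) = T_ss + (T₀ − T_ss)e^(−t/τ); set T = 61.15:
t = −τ ln[(T − T_ss)/(T₀ − T_ss)] = −274.839 · ln(0.537642) = 170.555 min.

170.6 min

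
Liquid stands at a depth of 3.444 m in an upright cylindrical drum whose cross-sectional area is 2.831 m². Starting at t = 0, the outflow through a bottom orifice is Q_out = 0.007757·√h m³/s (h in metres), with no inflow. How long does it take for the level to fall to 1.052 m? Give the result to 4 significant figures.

Unsteady balance on liquid volume: A dh/dt = −0.007757 √h.
This is separable: 2 d(√h)/dt = −0.007757/A, so √h = √h₀ − (0.007757/(2A)) t.
t = 2A(√h₀ − √h)/0.007757 = 2·2.831·(√3.444 − √1.052)/0.007757
  = 5.66200 × (1.85580 − 1.02567) / 0.007757 = 605.930 s.

605.9 s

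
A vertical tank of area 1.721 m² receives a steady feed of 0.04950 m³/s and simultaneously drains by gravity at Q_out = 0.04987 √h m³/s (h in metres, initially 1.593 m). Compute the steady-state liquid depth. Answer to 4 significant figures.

Mass balance (ρ constant): A dh/dt = Q_in − 0.04987 √h. At steady state dh/dt = 0:
Q_in = 0.04987 √h_ss ⇒ √h_ss = 0.04950/0.04987 = 0.992581.
h_ss = 0.992581² = 0.985216 m. (Since h₀ = 1.593 m > h_ss, the level will fall toward this value.)

0.9852 m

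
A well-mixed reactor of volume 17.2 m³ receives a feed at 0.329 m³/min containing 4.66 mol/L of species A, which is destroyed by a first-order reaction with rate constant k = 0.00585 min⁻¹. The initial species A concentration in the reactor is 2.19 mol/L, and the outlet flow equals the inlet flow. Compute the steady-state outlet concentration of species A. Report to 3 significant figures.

Accumulation = in − out − consumed: V dC/dt = Q C_in − Q C − k V C.
At steady state: 0 = Q C_in − (Q + kV) C_ss, so C_ss = Q C_in/(Q + kV).
C_ss = 0.329·4.66/(0.329 + 0.00585·17.2) = 1.5331/0.42962 = 3.5686 mol/L.

3.57 mol/L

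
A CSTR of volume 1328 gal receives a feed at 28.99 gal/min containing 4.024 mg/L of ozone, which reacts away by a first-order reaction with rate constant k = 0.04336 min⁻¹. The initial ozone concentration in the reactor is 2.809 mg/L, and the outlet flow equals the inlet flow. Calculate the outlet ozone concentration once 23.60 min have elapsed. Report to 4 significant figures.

Accumulation = in − out − consumed: V dC/dt = Q C_in − Q C − k V C.
This is linear with rate a = Q/V + k = 0.0651898 min⁻¹.
C_ss = Q C_in/(Q + kV) = 1.34750 mg/L; C(t) = C_ss + (C₀ − C_ss) e^(−a t).
C(23.60) = 1.34750 + (1.46150)·e^(−0.0651898·23.60) = 1.34750 + (1.46150)·0.214707 = 1.66129 mg/L.

1.661 mg/L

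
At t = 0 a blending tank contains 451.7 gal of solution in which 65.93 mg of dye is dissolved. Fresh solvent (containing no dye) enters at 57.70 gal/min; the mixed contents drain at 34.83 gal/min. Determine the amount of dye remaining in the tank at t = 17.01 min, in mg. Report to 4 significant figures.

Total volume: dV/dt = Q_in − Q_out = 22.8700 gal/min, so V(t) = 451.7 + 22.8700 t and V(17.01) = 840.719 gal.
Solute balance: dm/dt = 0 − Q_out C = −Q_out m/V(t).
dm/m = −Q_out dt/(V₀ + 22.8700 t); integrating gives ln(m/m₀) = −(Q_out/(Q_in−Q_out)) ln(V/V₀).
m = m₀ (V₀/V)^(Q_out/(Q_in−Q_out)) = 65.93 × (451.7/840.719)^(1.52296) = 25.5970 mg.

25.60 mg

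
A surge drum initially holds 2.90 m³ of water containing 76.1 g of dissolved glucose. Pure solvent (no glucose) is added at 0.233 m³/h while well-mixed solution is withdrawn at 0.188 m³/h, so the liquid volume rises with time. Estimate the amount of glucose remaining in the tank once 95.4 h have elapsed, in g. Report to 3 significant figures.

1.71 g

Let m(t) be the amount of glucose. Volume: V(t) = V₀ + (Q_in − Q_out) t = 2.90 + 0.045000 t; V(95.4) = 7.1930 m³.
No glucose enters, so dm/dt = −Q_out · (m/V).
dm/m = −Q_out dt/(V₀ + 0.045000 t); integrating gives ln(m/m₀) = −(Q_out/(Q_in−Q_out)) ln(V/V₀).
m = m₀ (V₀/V)^(Q_out/(Q_in−Q_out)) = 76.1 × (2.90/7.1930)^(4.1778) = 1.7108 g.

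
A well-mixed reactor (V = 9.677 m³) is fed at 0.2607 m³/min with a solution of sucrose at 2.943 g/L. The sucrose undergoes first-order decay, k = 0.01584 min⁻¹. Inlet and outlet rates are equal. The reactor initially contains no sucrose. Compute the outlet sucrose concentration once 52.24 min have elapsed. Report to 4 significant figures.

1.655 g/L

Accumulation = in − out − consumed: V dC/dt = Q C_in − Q C − k V C.
This is linear with rate a = Q/V + k = 0.0427802 min⁻¹.
C_ss = Q C_in/(Q + kV) = 1.85331 g/L; C(t) = C_ss + (C₀ − C_ss) e^(−a t).
C(52.24) = 1.85331 + (-1.85331)·e^(−0.0427802·52.24) = 1.85331 + (-1.85331)·0.107010 = 1.65499 g/L.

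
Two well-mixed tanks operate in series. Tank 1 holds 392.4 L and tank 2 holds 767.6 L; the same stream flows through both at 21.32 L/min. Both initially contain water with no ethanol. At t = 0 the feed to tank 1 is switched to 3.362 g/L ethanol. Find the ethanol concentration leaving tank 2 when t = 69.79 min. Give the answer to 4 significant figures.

2.451 g/L

Each tank obeys Vᵢ dCᵢ/dt = Q(Cᵢ₋₁ − Cᵢ), so τᵢ = Vᵢ/Q.
τ₁ = 392.4/21.32 = 18.4053 min; τ₂ = 767.6/21.32 = 36.0038 min.
Solving the cascade with C₁(0)=C₂(0)=0 gives C₂(t) = C_in[1 − (τ₁ e^(−t/τ₁) − τ₂ e^(−t/τ₂))/(τ₁ − τ₂)].
At t = 69.79: e^(−t/τ₁) = 0.0225538, e^(−t/τ₂) = 0.143933.
C₂ = 3.362·[1 − (18.4053·0.0225538 − 36.0038·0.143933)/(-17.5985)] = 3.362·0.729124 = 2.45131 g/L.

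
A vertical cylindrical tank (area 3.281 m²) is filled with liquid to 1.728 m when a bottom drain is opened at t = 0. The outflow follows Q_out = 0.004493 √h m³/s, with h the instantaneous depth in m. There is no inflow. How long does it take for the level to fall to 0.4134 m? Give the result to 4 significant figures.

A dh/dt = −Q_out = −0.004493 √h.
This is separable: 2 d(√h)/dt = −0.004493/A, so √h = √h₀ − (0.004493/(2A)) t.
t = 2A(√h₀ − √h)/0.004493 = 2·3.281·(√1.728 − √0.4134)/0.004493
  = 6.56200 × (1.31453 − 0.642962) / 0.004493 = 980.827 s.

980.8 s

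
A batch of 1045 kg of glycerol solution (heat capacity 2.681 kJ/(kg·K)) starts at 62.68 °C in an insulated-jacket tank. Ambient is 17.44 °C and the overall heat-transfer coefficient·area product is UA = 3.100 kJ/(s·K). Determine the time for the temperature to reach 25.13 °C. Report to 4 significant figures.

1602 s

First-law balance (no shaft work): M c_p dT/dt = −UA(T − T_amb).
τ = M c_p/UA = 903.756 s; T_ss = T_amb = 17.4400 °C.
T(t) = T_ss + (T₀ − T_ss)e^(−t/τ); set T = 25.13:
t = −τ ln[(T − T_ss)/(T₀ − T_ss)] = −903.756 · ln(0.169982) = 1601.51 s.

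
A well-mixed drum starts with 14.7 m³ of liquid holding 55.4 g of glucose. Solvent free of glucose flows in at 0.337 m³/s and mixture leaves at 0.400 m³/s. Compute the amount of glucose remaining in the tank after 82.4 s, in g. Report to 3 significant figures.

3.49 g

Let m(t) be the amount of glucose. Volume: V(t) = V₀ + (Q_in − Q_out) t = 14.7 − 0.063000 t; V(82.4) = 9.5088 m³.
No glucose enters, so dm/dt = −Q_out · (m/V).
dm/m = −Q_out dt/(V₀ − 0.063000 t); integrating gives ln(m/m₀) = −(Q_out/(Q_in−Q_out)) ln(V/V₀).
m = m₀ (V₀/V)^(Q_out/(Q_in−Q_out)) = 55.4 × (14.7/9.5088)^(-6.3492) = 3.4857 g.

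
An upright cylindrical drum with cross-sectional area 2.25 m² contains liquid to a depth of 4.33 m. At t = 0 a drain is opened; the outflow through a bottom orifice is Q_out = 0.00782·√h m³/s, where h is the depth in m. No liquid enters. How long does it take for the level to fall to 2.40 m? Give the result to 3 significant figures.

Mass balance (ρ constant): A dh/dt = −0.00782 √h.
This is separable: 2 d(√h)/dt = −0.00782/A, so √h = √h₀ − (0.00782/(2A)) t.
t = 2A(√h₀ − √h)/0.00782 = 2·2.25·(√4.33 − √2.40)/0.00782
  = 4.5000 × (2.0809 − 1.5492) / 0.00782 = 305.95 s.

306 s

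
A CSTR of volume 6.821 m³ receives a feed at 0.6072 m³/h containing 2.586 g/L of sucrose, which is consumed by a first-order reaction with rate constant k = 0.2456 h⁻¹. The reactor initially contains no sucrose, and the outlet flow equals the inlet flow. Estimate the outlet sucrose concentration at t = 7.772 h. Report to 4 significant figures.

0.6369 g/L

Species balance: V dC/dt = Q C_in − Q C − k V C.
dC/dt = (Q/V) C_in − (Q/V + k) C; effective rate a = Q/V + k = 0.0890192 + 0.2456 = 0.334619 h⁻¹.
C_ss = Q C_in/(Q + kV) = 0.687957 g/L; C(t) = C_ss + (C₀ − C_ss) e^(−a t).
C(7.772) = 0.687957 + (-0.687957)·e^(−0.334619·7.772) = 0.687957 + (-0.687957)·0.0742245 = 0.636894 g/L.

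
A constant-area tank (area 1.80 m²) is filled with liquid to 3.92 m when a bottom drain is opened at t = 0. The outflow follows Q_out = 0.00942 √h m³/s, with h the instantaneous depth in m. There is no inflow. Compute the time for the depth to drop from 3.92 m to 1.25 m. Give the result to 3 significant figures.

Unsteady balance on liquid volume: A dh/dt = −0.00942 √h.
This is separable: 2 d(√h)/dt = −0.00942/A, so √h = √h₀ − (0.00942/(2A)) t.
t = 2A(√h₀ − √h)/0.00942 = 2·1.80·(√3.92 − √1.25)/0.00942
  = 3.6000 × (1.9799 − 1.1180) / 0.00942 = 329.38 s.

329 s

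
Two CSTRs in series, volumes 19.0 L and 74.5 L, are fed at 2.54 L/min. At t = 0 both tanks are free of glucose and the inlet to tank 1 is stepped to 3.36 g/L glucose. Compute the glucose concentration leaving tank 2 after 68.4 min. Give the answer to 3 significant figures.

2.92 g/L

Each tank obeys Vᵢ dCᵢ/dt = Q(Cᵢ₋₁ − Cᵢ), so τᵢ = Vᵢ/Q.
τ₁ = 19.0/2.54 = 7.4803 min; τ₂ = 74.5/2.54 = 29.331 min.
Solving the cascade with C₁(0)=C₂(0)=0 gives C₂(t) = C_in[1 − (τ₁ e^(−t/τ₁) − τ₂ e^(−t/τ₂))/(τ₁ − τ₂)].
At t = 68.4: e^(−t/τ₁) = 0.00010686, e^(−t/τ₂) = 0.097099.
C₂ = 3.36·[1 − (7.4803·0.00010686 − 29.331·0.097099)/(-21.850)] = 3.36·0.86970 = 2.9222 g/L.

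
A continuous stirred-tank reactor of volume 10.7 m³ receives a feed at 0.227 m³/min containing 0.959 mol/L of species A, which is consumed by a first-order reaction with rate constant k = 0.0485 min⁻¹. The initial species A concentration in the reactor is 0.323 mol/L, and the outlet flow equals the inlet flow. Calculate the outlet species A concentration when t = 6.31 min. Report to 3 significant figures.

0.312 mol/L

Accumulation = in − out − consumed: V dC/dt = Q C_in − Q C − k V C.
dC/dt = (Q/V) C_in − (Q/V + k) C; effective rate a = Q/V + k = 0.021215 + 0.0485 = 0.069715 min⁻¹.
C_ss = Q C_in/(Q + kV) = 0.29183 mol/L; C(t) = C_ss + (C₀ − C_ss) e^(−a t).
C(6.31) = 0.29183 + (0.031167)·e^(−0.069715·6.31) = 0.29183 + (0.031167)·0.64410 = 0.31191 mol/L.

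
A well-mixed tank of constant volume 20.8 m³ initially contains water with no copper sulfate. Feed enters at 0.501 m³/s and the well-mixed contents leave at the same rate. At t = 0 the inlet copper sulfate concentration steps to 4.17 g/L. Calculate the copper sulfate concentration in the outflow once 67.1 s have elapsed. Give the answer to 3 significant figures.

Unsteady species balance (constant V, well mixed): V dC/dt = Q(C_in − C).
Time constant τ = V/Q = 20.8/0.501 = 41.517 s.
This is linear first-order; C(t) = C_in + (C₀ − C_in) e^(−t/τ).
C(67.1) = 4.17 + (0 − 4.17)·e^(−67.1/41.517) = 4.17 + (-4.1700)·0.19865 = 3.3416 g/L.

3.34 g/L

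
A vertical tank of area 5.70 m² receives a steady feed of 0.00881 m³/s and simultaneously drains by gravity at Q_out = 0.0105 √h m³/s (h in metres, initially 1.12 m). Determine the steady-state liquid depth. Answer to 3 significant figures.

0.704 m

Level balance: A dh/dt = 0.00881 − 0.0105 √h. Setting dh/dt = 0:
Q_in = 0.0105 √h_ss ⇒ √h_ss = 0.00881/0.0105 = 0.83905.
h_ss = 0.83905² = 0.70400 m. (Since h₀ = 1.12 m > h_ss, the level will fall toward this value.)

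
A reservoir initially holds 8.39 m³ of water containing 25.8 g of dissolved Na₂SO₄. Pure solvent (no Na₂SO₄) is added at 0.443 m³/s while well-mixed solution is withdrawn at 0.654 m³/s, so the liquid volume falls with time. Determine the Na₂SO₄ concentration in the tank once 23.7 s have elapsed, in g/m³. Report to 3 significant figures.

0.459 g/m³

Let m(t) be the amount of Na₂SO₄. Volume: V(t) = V₀ + (Q_in − Q_out) t = 8.39 − 0.21100 t; V(23.7) = 3.3893 m³.
No Na₂SO₄ enters, so dm/dt = −Q_out · (m/V).
dm/m = −Q_out dt/(V₀ − 0.21100 t); integrating gives ln(m/m₀) = −(Q_out/(Q_in−Q_out)) ln(V/V₀).
m = m₀ (V₀/V)^(Q_out/(Q_in−Q_out)) = 25.8 × (8.39/3.3893)^(-3.0995) = 1.5541 g.
C = m/V = 1.5541/3.3893 = 0.45854 g/m³.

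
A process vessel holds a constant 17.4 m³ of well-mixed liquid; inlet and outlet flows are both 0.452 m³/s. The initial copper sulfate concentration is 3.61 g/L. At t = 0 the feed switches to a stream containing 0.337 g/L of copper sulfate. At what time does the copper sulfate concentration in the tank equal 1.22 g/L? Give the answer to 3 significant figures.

Mass balance on the solute (V constant): V dC/dt = Q(C_in − C), so τ = V/Q = 38.496 s.
C(t) = C_in + (C₀ − C_in) e^(−t/τ). Set C = 1.22 and solve for t:
e^(−t/τ) = (C − C_in)/(C₀ − C_in) = (1.22 − 0.337)/(3.61 − 0.337) = 0.26978
t = −τ ln(…) = 38.496 × 1.3101 = 50.434 s.

50.4 s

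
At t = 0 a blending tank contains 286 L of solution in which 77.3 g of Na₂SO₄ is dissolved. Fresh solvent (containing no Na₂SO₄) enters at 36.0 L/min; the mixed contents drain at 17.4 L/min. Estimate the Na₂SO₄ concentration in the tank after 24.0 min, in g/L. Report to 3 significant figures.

0.0438 g/L

Total volume: dV/dt = Q_in − Q_out = 18.600 L/min, so V(t) = 286 + 18.600 t and V(24.0) = 732.40 L.
No Na₂SO₄ enters, so dm/dt = −Q_out · (m/V).
dm/m = −Q_out dt/(V₀ + 18.600 t); integrating gives ln(m/m₀) = −(Q_out/(Q_in−Q_out)) ln(V/V₀).
m = m₀ (V₀/V)^(Q_out/(Q_in−Q_out)) = 77.3 × (286/732.40)^(0.93548) = 32.073 g.
C = m/V = 32.073/732.40 = 0.043792 g/L.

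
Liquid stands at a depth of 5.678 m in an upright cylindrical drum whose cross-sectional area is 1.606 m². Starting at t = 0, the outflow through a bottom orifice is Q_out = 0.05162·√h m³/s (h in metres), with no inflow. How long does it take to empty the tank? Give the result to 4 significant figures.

With no inflow, A dh/dt = −0.05162 √h.
∫ h^(−1/2) dh = −(0.05162/A) ∫ dt, giving 2√h = 2√h₀ − (0.05162/A) t.
Set h = 0: 2√h₀ = (0.05162/A) t_empty ⇒ t_empty = 2A√h₀/0.05162.
t_empty = 2·1.606·√5.678/0.05162 = 3.21200·2.38286/0.05162 = 148.271 s.

148.3 s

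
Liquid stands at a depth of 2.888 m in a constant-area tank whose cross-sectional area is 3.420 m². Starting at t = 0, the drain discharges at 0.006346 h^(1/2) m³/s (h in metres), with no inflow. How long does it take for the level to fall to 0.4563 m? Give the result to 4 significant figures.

1104 s

A dh/dt = −Q_out = −0.006346 √h.
Separate and integrate: 2(√h − √h₀) = −(0.006346/A) t.
t = 2A(√h₀ − √h)/0.006346 = 2·3.420·(√2.888 − √0.4563)/0.006346
  = 6.84000 × (1.69941 − 0.675500) / 0.006346 = 1103.62 s.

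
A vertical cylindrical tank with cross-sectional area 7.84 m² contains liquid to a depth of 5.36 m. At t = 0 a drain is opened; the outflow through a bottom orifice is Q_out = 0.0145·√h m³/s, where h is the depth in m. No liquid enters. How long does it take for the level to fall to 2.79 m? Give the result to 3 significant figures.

697 s

A dh/dt = −Q_out = −0.0145 √h.
∫ h^(−1/2) dh = −(0.0145/A) ∫ dt, giving 2√h = 2√h₀ − (0.0145/A) t.
t = 2A(√h₀ − √h)/0.0145 = 2·7.84·(√5.36 − √2.79)/0.0145
  = 15.680 × (2.3152 − 1.6703) / 0.0145 = 697.31 s.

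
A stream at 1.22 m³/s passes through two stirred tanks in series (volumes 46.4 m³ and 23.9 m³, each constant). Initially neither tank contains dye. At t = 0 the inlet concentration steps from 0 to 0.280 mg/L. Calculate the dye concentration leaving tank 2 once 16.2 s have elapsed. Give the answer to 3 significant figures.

Species balance on tank i: dCᵢ/dt = (Cᵢ₋₁ − Cᵢ)/τᵢ with τᵢ = Vᵢ/Q.
τ₁ = 46.4/1.22 = 38.033 s; τ₂ = 23.9/1.22 = 19.590 s.
Solving the cascade with C₁(0)=C₂(0)=0 gives C₂(t) = C_in[1 − (τ₁ e^(−t/τ₁) − τ₂ e^(−t/τ₂))/(τ₁ − τ₂)].
At t = 16.2: e^(−t/τ₁) = 0.65315, e^(−t/τ₂) = 0.43738.
C₂ = 0.280·[1 − (38.033·0.65315 − 19.590·0.43738)/(18.443)] = 0.280·0.11766 = 0.032944 mg/L.

0.0329 mg/L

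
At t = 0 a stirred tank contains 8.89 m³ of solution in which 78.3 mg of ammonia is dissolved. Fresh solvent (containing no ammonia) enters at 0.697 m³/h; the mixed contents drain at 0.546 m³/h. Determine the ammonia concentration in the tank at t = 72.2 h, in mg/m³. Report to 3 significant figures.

Let m(t) be the amount of ammonia. Volume: V(t) = V₀ + (Q_in − Q_out) t = 8.89 + 0.15100 t; V(72.2) = 19.792 m³.
No ammonia enters, so dm/dt = −Q_out · (m/V).
Separate: dm/m = −Q_out dt/V(t) ⇒ ln(m/m₀) = −(Q_out/(Q_in−Q_out)) ln(V/V₀).
m = m₀ (V₀/V)^(Q_out/(Q_in−Q_out)) = 78.3 × (8.89/19.792)^(3.6159) = 4.3342 mg.
C = m/V = 4.3342/19.792 = 0.21898 mg/m³.

0.219 mg/m³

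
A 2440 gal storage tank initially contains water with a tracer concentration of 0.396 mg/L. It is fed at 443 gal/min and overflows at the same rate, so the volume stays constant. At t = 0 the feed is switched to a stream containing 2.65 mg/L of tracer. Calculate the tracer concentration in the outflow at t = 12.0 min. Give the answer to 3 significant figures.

2.39 mg/L

Unsteady species balance (constant V, well mixed): V dC/dt = Q(C_in − C).
Rewrite as dC/dt + C/τ = C_in/τ, τ = V/Q = 5.5079 min.
This is linear first-order; C(t) = C_in + (C₀ − C_in) e^(−t/τ).
C(12.0) = 2.65 + (0.396 − 2.65)·e^(−12.0/5.5079) = 2.65 + (-2.2540)·0.11319 = 2.3949 mg/L.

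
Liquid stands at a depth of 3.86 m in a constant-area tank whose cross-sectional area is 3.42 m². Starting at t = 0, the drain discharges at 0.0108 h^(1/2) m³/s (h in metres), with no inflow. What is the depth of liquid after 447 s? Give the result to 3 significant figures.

With no inflow, A dh/dt = −0.0108 √h.
This is separable: 2 d(√h)/dt = −0.0108/A, so √h = √h₀ − (0.0108/(2A)) t.
√h = √3.86 − 0.0108·447/(2·3.42) = 1.9647 − 0.70579 = 1.2589.
h = 1.2589² = 1.5848 m.

1.58 m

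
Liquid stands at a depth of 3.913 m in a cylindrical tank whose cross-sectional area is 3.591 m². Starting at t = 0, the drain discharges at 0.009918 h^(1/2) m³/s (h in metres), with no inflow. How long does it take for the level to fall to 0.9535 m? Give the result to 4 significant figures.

725.3 s

With no inflow, A dh/dt = −0.009918 √h.
Separate and integrate: 2(√h − √h₀) = −(0.009918/A) t.
t = 2A(√h₀ − √h)/0.009918 = 2·3.591·(√3.913 − √0.9535)/0.009918
  = 7.18200 × (1.97813 − 0.976473) / 0.009918 = 725.338 s.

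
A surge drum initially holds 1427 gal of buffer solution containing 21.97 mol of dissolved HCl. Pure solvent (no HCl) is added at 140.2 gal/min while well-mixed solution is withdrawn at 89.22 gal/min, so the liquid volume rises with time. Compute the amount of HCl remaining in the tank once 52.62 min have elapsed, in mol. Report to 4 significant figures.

3.451 mol

Let m(t) be the amount of HCl. Volume: V(t) = V₀ + (Q_in − Q_out) t = 1427 + 50.9800 t; V(52.62) = 4109.57 gal.
Species balance (pure solvent in): dm/dt = −Q_out · m/V(t).
Separate: dm/m = −Q_out dt/V(t) ⇒ ln(m/m₀) = −(Q_out/(Q_in−Q_out)) ln(V/V₀).
m = m₀ (V₀/V)^(Q_out/(Q_in−Q_out)) = 21.97 × (1427/4109.57)^(1.75010) = 3.45051 mol.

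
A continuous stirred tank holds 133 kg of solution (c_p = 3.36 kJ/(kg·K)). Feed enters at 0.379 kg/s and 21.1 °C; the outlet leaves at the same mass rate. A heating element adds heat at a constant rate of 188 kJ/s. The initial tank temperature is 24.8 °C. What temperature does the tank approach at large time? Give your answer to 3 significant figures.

M c_p dT/dt = ṁ c_p (T_in − T) + Q̇.
At steady state dT/dt = 0 ⇒ T_ss = T_in + Q̇/(ṁ c_p) = 21.1 + 188/(0.379·3.36) = 168.73 °C.

169 °C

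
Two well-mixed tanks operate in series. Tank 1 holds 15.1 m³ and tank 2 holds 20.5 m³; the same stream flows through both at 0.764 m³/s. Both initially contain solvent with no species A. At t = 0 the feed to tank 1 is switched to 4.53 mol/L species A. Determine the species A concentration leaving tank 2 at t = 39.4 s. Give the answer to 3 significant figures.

Species balance on tank i: dCᵢ/dt = (Cᵢ₋₁ − Cᵢ)/τᵢ with τᵢ = Vᵢ/Q.
τ₁ = 15.1/0.764 = 19.764 s; τ₂ = 20.5/0.764 = 26.832 s.
Tank 1: C₁ = C_in(1 − e^(−t/τ₁)). Tank 2 (τ₁ ≠ τ₂): C₂ = C_in[1 − (τ₁ e^(−t/τ₁) − τ₂ e^(−t/τ₂))/(τ₁ − τ₂)].
At t = 39.4: e^(−t/τ₁) = 0.13622, e^(−t/τ₂) = 0.23030.
C₂ = 4.53·[1 − (19.764·0.13622 − 26.832·0.23030)/(-7.0681)] = 4.53·0.50662 = 2.2950 mol/L.

2.30 mol/L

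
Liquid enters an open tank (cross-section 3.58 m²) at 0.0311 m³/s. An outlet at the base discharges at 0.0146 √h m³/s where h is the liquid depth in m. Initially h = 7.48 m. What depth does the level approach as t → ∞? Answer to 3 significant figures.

A dh/dt = Q_in − 0.0146 √h. Steady state requires inflow = outflow:
Q_in = 0.0146 √h_ss ⇒ √h_ss = 0.0311/0.0146 = 2.1301.
h_ss = 2.1301² = 4.5375 m. (Since h₀ = 7.48 m > h_ss, the level will fall toward this value.)

4.54 m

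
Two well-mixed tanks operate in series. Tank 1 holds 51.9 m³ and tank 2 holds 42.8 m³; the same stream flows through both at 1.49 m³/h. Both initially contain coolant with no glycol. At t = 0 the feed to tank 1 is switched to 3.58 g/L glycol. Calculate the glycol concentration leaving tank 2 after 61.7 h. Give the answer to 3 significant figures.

Species balance on tank i: dCᵢ/dt = (Cᵢ₋₁ − Cᵢ)/τᵢ with τᵢ = Vᵢ/Q.
τ₁ = 51.9/1.49 = 34.832 h; τ₂ = 42.8/1.49 = 28.725 h.
Solving the cascade with C₁(0)=C₂(0)=0 gives C₂(t) = C_in[1 − (τ₁ e^(−t/τ₁) − τ₂ e^(−t/τ₂))/(τ₁ − τ₂)].
At t = 61.7: e^(−t/τ₁) = 0.17010, e^(−t/τ₂) = 0.11672.
C₂ = 3.58·[1 − (34.832·0.17010 − 28.725·0.11672)/(6.1074)] = 3.58·0.57882 = 2.0722 g/L.

2.07 g/L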